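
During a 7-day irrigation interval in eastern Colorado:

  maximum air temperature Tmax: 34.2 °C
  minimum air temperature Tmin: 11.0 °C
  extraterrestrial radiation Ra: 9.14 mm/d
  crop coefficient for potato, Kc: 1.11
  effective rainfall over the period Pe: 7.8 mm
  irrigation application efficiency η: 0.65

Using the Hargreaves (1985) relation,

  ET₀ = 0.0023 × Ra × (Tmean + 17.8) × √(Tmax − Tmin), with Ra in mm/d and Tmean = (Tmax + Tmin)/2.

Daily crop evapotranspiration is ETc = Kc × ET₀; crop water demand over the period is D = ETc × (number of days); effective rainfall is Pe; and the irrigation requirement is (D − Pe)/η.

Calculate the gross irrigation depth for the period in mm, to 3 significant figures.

Tmean = (34.2 + 11.0)/2 = 22.60 °C
ET₀ = 0.0023 × 9.14 × (22.60 + 17.8) × √23.2 = 0.0023 × 9.14 × 40.40 × 4.8166 = 4.0907 mm/d
ETc = Kc × ET₀ = 1.11 × 4.0907 = 4.5407 mm/d
Crop demand D = ETc × 7 d = 4.5407 × 7 = 31.785 mm
D − Pe = 31.785 − 7.8 = 23.985 mm
Gross irrigation = 23.985 / 0.65 = 36.900 mm

36.9 mm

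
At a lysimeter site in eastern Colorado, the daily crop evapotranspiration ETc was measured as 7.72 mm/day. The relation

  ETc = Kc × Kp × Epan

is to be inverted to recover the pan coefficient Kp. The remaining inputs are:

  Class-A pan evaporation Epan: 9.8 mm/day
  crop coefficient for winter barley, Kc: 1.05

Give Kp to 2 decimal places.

0.75

ETc = Kc × Kp × Epan  ⇒  Kp = ETc / (Kc × Epan)
Kp = 7.72 / (1.05 × 9.8) = 7.72 / 10.290 = 0.7502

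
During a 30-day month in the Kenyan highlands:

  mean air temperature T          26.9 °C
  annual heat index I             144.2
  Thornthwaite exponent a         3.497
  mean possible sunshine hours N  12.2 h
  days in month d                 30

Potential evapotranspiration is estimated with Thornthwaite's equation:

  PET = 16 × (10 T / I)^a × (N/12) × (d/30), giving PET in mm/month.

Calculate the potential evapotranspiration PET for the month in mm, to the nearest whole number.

144 mm

10T/I = 10 × 26.9 / 144.2 = 1.8655
(10T/I)^a = 1.8655^3.497 = 8.8506
Uncorrected PET = 16 × 8.8506 = 141.610 mm
Correction = (N/12)(d/30) = (12.2/12)(30/30) = 1.0167
PET = 141.610 × 1.0167 = 143.975 mm/month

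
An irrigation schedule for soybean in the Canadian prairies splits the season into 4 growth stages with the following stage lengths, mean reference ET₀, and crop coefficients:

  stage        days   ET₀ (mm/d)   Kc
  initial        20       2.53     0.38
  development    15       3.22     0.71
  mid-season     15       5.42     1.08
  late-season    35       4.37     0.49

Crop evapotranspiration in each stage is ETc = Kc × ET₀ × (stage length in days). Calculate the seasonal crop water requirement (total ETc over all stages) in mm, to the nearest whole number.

initial: 0.38 × 2.53 × 20 = 19.23 mm
development: 0.71 × 3.22 × 15 = 34.29 mm
mid-season: 1.08 × 5.42 × 15 = 87.80 mm
late-season: 0.49 × 4.37 × 35 = 74.95 mm
Seasonal total = 216.27 mm

216 mm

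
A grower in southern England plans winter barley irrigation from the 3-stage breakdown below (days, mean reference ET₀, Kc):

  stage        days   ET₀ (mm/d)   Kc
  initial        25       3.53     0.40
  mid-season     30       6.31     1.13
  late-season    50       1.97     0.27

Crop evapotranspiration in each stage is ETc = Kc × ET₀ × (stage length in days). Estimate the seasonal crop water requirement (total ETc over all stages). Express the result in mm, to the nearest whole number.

initial: 0.40 × 3.53 × 25 = 35.30 mm
mid-season: 1.13 × 6.31 × 30 = 213.91 mm
late-season: 0.27 × 1.97 × 50 = 26.60 mm
Seasonal total = 275.81 mm

276 mm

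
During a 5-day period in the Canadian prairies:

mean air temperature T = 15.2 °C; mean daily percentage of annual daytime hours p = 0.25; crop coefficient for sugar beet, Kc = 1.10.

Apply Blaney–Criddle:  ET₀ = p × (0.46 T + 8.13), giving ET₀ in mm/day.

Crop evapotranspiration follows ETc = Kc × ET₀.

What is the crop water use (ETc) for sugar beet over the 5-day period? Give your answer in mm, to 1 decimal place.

20.8 mm

ET₀ = 0.25 × (0.46 × 15.2 + 8.13) = 0.25 × 15.122 = 3.7805 mm/d
ETc = Kc × ET₀ = 1.10 × 3.7805 = 4.1586 mm/d
Over 5 days: 4.1586 × 5 = 20.793 mm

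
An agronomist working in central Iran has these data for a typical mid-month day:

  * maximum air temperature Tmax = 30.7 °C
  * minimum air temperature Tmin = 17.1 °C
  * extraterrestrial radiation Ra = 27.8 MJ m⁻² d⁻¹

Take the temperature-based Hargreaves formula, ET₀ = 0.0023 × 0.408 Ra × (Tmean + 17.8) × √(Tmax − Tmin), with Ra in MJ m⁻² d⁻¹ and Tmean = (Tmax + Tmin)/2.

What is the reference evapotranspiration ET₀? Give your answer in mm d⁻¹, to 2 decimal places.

4.01 mm d⁻¹

Tmean = (30.7 + 17.1)/2 = 23.90 °C
0.408 Ra = 0.408 × 27.8 = 11.3424 mm/d equivalent
ET₀ = 0.0023 × 11.3424 × (23.90 + 17.8) × √13.6 = 0.0023 × 11.3424 × 41.70 × 3.6878 = 4.0118 mm/d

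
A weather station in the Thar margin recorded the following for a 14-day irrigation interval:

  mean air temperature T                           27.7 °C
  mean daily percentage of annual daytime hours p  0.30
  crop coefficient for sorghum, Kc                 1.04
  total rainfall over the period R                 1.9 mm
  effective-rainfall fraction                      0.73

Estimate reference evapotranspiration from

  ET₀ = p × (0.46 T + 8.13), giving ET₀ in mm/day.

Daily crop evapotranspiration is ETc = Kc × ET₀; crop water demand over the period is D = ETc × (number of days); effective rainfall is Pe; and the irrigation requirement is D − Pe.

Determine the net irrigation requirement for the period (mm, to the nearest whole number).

90 mm

ET₀ = 0.30 × (0.46 × 27.7 + 8.13) = 0.30 × 20.872 = 6.2616 mm/d
ETc = Kc × ET₀ = 1.04 × 6.2616 = 6.5121 mm/d
Crop demand D = ETc × 14 d = 6.5121 × 14 = 91.169 mm
Pe = 0.73 × 1.9 = 1.387 mm
D − Pe = 91.169 − 1.387 = 89.782 mm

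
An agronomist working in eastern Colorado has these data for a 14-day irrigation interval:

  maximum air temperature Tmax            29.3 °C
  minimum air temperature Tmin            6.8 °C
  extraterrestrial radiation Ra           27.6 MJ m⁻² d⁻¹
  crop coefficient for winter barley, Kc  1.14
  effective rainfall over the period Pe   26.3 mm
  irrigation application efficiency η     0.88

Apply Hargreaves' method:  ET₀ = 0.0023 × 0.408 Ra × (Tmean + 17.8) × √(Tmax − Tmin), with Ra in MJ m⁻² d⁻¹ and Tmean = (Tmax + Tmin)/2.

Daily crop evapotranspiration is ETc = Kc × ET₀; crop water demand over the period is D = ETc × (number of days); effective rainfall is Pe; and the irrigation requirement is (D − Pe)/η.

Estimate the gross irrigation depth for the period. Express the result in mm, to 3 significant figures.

50.0 mm

Tmean = (29.3 + 6.8)/2 = 18.05 °C
0.408 Ra = 0.408 × 27.6 = 11.2608 mm/d equivalent
ET₀ = 0.0023 × 11.2608 × (18.05 + 17.8) × √22.5 = 0.0023 × 11.2608 × 35.85 × 4.7434 = 4.4043 mm/d
ETc = Kc × ET₀ = 1.14 × 4.4043 = 5.0209 mm/d
Crop demand D = ETc × 14 d = 5.0209 × 14 = 70.293 mm
D − Pe = 70.293 − 26.3 = 43.993 mm
Gross irrigation = 43.993 / 0.88 = 49.992 mm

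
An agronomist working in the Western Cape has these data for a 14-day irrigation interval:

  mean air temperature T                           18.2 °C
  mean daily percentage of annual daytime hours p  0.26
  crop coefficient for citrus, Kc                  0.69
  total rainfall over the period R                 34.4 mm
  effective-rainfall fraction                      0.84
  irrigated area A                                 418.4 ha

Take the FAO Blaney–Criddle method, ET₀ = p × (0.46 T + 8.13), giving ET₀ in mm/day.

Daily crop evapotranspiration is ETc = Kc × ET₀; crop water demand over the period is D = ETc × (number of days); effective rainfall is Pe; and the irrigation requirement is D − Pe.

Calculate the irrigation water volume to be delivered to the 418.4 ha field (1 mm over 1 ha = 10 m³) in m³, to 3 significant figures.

ET₀ = 0.26 × (0.46 × 18.2 + 8.13) = 0.26 × 16.502 = 4.2905 mm/d
ETc = Kc × ET₀ = 0.69 × 4.2905 = 2.9604 mm/d
Crop demand D = ETc × 14 d = 2.9604 × 14 = 41.446 mm
Pe = 0.84 × 34.4 = 28.896 mm
D − Pe = 41.446 − 28.896 = 12.550 mm
Volume = 12.550 mm × 418.4 ha × 10 = 52509.2 m³

52500 m³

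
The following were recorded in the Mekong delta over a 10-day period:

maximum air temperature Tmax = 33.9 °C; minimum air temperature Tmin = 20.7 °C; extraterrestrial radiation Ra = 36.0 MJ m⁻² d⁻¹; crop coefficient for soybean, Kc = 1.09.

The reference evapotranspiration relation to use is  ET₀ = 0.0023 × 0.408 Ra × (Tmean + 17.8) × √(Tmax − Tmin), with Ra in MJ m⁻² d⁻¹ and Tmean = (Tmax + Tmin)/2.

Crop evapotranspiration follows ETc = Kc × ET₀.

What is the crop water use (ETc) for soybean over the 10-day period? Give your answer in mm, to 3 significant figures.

Tmean = (33.9 + 20.7)/2 = 27.30 °C
0.408 Ra = 0.408 × 36.0 = 14.6880 mm/d equivalent
ET₀ = 0.0023 × 14.6880 × (27.30 + 17.8) × √13.2 = 0.0023 × 14.6880 × 45.10 × 3.6332 = 5.5355 mm/d
ETc = Kc × ET₀ = 1.09 × 5.5355 = 6.0337 mm/d
Over 10 days: 6.0337 × 10 = 60.337 mm

60.3 mm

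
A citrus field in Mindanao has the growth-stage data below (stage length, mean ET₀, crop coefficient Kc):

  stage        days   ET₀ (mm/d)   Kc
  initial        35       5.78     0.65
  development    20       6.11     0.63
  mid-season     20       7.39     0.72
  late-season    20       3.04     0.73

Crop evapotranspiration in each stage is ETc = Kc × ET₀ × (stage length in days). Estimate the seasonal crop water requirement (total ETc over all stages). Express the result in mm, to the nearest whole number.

initial: 0.65 × 5.78 × 35 = 131.50 mm
development: 0.63 × 6.11 × 20 = 76.99 mm
mid-season: 0.72 × 7.39 × 20 = 106.42 mm
late-season: 0.73 × 3.04 × 20 = 44.38 mm
Seasonal total = 359.29 mm

359 mm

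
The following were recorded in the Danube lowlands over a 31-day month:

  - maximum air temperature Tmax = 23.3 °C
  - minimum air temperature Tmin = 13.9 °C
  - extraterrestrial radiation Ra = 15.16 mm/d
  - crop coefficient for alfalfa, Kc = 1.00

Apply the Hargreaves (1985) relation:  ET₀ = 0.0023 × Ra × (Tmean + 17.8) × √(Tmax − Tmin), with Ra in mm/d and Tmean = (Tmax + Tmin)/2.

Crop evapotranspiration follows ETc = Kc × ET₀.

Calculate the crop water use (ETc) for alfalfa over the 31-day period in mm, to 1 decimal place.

120.6 mm

Tmean = (23.3 + 13.9)/2 = 18.60 °C
ET₀ = 0.0023 × 15.16 × (18.60 + 17.8) × √9.4 = 0.0023 × 15.16 × 36.40 × 3.0659 = 3.8912 mm/d
ETc = Kc × ET₀ = 1.00 × 3.8912 = 3.8912 mm/d
Over 31 days: 3.8912 × 31 = 120.627 mm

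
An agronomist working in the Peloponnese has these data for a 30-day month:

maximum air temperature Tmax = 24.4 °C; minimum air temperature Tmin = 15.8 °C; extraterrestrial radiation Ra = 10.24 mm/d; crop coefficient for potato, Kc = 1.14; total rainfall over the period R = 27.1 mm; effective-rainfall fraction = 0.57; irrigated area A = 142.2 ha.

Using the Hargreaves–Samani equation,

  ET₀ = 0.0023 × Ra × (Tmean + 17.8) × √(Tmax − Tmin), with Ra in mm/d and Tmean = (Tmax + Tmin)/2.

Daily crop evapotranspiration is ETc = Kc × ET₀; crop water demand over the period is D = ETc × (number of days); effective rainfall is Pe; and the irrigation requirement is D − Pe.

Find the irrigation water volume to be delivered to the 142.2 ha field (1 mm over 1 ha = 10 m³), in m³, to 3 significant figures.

Tmean = (24.4 + 15.8)/2 = 20.10 °C
ET₀ = 0.0023 × 10.24 × (20.10 + 17.8) × √8.6 = 0.0023 × 10.24 × 37.90 × 2.9326 = 2.6177 mm/d
ETc = Kc × ET₀ = 1.14 × 2.6177 = 2.9842 mm/d
Crop demand D = ETc × 30 d = 2.9842 × 30 = 89.526 mm
Pe = 0.57 × 27.1 = 15.447 mm
D − Pe = 89.526 − 15.447 = 74.079 mm
Volume = 74.079 mm × 142.2 ha × 10 = 105340.3 m³

105000 m³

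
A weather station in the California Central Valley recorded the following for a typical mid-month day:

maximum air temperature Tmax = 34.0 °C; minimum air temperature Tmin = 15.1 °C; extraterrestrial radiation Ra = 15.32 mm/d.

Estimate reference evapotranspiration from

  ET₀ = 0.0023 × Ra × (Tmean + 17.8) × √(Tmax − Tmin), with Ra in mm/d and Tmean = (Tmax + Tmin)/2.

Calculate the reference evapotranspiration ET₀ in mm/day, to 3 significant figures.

Tmean = (34.0 + 15.1)/2 = 24.55 °C
ET₀ = 0.0023 × 15.32 × (24.55 + 17.8) × √18.9 = 0.0023 × 15.32 × 42.35 × 4.3474 = 6.4874 mm/d

6.49 mm/day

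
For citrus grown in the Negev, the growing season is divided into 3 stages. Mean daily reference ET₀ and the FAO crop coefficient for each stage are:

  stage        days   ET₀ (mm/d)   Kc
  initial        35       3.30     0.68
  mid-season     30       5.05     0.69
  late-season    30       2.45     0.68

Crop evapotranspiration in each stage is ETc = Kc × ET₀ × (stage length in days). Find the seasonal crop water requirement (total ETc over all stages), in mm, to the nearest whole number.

233 mm

initial: 0.68 × 3.30 × 35 = 78.54 mm
mid-season: 0.69 × 5.05 × 30 = 104.54 mm
late-season: 0.68 × 2.45 × 30 = 49.98 mm
Seasonal total = 233.06 mm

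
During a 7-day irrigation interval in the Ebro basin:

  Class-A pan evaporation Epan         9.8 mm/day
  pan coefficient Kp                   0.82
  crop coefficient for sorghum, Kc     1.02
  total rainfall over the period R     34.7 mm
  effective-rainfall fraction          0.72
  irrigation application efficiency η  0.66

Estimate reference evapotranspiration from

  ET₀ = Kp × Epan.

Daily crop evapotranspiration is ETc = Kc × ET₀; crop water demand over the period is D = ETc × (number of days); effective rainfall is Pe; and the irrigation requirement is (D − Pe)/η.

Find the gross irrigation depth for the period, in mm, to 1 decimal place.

ET₀ = 0.82 × 9.8 = 8.0360 mm/d
ETc = Kc × ET₀ = 1.02 × 8.0360 = 8.1967 mm/d
Crop demand D = ETc × 7 d = 8.1967 × 7 = 57.377 mm
Pe = 0.72 × 34.7 = 24.984 mm
D − Pe = 57.377 − 24.984 = 32.393 mm
Gross irrigation = 32.393 / 0.66 = 49.080 mm

49.1 mm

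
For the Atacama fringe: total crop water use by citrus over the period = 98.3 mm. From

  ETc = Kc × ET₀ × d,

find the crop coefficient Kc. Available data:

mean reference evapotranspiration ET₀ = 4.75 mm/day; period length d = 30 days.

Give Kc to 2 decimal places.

0.69

ETc = Kc × ET₀ × d  ⇒  Kc = ETc / (ET₀ × d)
Kc = 98.3 / (4.75 × 30) = 98.3 / 142.50 = 0.6898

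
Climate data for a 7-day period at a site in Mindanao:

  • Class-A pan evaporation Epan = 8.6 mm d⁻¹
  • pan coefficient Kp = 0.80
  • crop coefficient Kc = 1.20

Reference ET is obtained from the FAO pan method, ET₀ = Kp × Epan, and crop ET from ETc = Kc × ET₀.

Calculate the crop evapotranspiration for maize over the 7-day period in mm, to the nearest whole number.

ET₀ = 0.80 × 8.6 = 6.8800 mm/d
ETc = Kc × ET₀ = 1.20 × 6.8800 = 8.2560 mm/d
Over 7 days: 8.2560 × 7 = 57.792 mm

58 mm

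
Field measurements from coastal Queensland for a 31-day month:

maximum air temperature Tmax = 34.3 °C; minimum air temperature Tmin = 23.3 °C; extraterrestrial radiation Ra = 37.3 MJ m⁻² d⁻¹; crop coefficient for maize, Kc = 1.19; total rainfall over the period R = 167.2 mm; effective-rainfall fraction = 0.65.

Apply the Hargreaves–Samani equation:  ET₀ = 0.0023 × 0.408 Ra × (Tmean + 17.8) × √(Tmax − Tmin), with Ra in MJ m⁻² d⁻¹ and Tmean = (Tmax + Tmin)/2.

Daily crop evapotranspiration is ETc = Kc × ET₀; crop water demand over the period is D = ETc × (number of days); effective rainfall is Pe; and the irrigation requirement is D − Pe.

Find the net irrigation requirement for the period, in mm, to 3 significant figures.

90.9 mm

Tmean = (34.3 + 23.3)/2 = 28.80 °C
0.408 Ra = 0.408 × 37.3 = 15.2184 mm/d equivalent
ET₀ = 0.0023 × 15.2184 × (28.80 + 17.8) × √11.0 = 0.0023 × 15.2184 × 46.60 × 3.3166 = 5.4097 mm/d
ETc = Kc × ET₀ = 1.19 × 5.4097 = 6.4375 mm/d
Crop demand D = ETc × 31 d = 6.4375 × 31 = 199.563 mm
Pe = 0.65 × 167.2 = 108.680 mm
D − Pe = 199.563 − 108.680 = 90.883 mm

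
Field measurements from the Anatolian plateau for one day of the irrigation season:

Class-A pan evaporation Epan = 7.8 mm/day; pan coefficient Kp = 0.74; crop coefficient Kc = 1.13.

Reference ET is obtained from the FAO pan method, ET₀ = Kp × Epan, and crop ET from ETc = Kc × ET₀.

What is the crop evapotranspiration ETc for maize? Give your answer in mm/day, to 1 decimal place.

6.5 mm/day

ET₀ = 0.74 × 7.8 = 5.7720 mm/d
ETc = Kc × ET₀ = 1.13 × 5.7720 = 6.5224 mm/d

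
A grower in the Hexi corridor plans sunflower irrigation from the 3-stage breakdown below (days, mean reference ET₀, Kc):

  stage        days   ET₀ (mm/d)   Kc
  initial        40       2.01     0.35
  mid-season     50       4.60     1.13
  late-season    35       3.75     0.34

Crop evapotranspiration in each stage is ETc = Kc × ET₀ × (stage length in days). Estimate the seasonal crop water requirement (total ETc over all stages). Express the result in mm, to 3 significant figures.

333 mm

initial: 0.35 × 2.01 × 40 = 28.14 mm
mid-season: 1.13 × 4.60 × 50 = 259.90 mm
late-season: 0.34 × 3.75 × 35 = 44.63 mm
Seasonal total = 332.67 mm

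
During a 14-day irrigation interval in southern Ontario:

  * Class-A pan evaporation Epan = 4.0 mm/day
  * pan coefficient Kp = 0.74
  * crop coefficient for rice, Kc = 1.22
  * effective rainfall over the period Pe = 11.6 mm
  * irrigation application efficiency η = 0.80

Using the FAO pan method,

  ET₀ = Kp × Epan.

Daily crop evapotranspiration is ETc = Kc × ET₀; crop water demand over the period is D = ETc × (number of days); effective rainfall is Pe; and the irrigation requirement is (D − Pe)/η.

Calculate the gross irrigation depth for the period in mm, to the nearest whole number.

ET₀ = 0.74 × 4.0 = 2.9600 mm/d
ETc = Kc × ET₀ = 1.22 × 2.9600 = 3.6112 mm/d
Crop demand D = ETc × 14 d = 3.6112 × 14 = 50.557 mm
D − Pe = 50.557 − 11.6 = 38.957 mm
Gross irrigation = 38.957 / 0.80 = 48.696 mm

49 mm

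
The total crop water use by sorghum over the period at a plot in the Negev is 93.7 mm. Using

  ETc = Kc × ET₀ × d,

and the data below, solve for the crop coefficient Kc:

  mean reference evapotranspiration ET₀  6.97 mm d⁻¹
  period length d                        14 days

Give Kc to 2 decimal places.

ETc = Kc × ET₀ × d  ⇒  Kc = ETc / (ET₀ × d)
Kc = 93.7 / (6.97 × 14) = 93.7 / 97.58 = 0.9602

0.96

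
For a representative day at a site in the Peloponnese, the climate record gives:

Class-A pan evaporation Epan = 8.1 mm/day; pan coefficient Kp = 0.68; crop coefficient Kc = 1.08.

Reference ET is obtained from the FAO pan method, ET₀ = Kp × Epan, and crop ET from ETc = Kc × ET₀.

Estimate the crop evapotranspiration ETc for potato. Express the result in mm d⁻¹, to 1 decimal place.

ET₀ = 0.68 × 8.1 = 5.5080 mm/d
ETc = Kc × ET₀ = 1.08 × 5.5080 = 5.9486 mm/d

5.9 mm d⁻¹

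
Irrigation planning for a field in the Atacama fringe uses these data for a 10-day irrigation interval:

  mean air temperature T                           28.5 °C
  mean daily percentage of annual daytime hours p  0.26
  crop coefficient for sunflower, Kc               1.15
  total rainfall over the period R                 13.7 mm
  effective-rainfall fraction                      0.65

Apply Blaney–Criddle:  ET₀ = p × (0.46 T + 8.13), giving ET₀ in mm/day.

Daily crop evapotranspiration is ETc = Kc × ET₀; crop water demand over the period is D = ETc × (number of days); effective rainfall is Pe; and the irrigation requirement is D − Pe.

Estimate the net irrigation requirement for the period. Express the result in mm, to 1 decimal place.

54.6 mm

ET₀ = 0.26 × (0.46 × 28.5 + 8.13) = 0.26 × 21.240 = 5.5224 mm/d
ETc = Kc × ET₀ = 1.15 × 5.5224 = 6.3508 mm/d
Crop demand D = ETc × 10 d = 6.3508 × 10 = 63.508 mm
Pe = 0.65 × 13.7 = 8.905 mm
D − Pe = 63.508 − 8.905 = 54.603 mm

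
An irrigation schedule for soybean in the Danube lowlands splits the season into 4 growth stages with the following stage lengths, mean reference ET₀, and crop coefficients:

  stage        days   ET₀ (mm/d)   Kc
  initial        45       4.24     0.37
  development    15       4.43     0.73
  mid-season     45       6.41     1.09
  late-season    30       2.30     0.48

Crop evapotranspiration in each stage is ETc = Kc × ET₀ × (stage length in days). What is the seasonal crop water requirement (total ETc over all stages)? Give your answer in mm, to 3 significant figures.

initial: 0.37 × 4.24 × 45 = 70.60 mm
development: 0.73 × 4.43 × 15 = 48.51 mm
mid-season: 1.09 × 6.41 × 45 = 314.41 mm
late-season: 0.48 × 2.30 × 30 = 33.12 mm
Seasonal total = 466.64 mm

467 mm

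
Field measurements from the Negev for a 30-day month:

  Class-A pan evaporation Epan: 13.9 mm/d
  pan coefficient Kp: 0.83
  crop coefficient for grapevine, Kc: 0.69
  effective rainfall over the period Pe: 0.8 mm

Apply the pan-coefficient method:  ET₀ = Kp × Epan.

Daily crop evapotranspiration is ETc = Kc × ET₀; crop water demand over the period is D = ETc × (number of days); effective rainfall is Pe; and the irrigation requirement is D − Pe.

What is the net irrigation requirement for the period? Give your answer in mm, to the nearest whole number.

ET₀ = 0.83 × 13.9 = 11.5370 mm/d
ETc = Kc × ET₀ = 0.69 × 11.5370 = 7.9605 mm/d
Crop demand D = ETc × 30 d = 7.9605 × 30 = 238.815 mm
D − Pe = 238.815 − 0.8 = 238.015 mm

238 mm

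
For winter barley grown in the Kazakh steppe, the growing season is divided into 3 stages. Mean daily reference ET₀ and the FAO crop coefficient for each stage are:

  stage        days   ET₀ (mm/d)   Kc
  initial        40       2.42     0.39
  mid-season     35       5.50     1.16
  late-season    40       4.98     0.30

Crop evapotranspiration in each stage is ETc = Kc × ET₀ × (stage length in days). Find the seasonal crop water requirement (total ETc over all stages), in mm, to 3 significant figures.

321 mm

initial: 0.39 × 2.42 × 40 = 37.75 mm
mid-season: 1.16 × 5.50 × 35 = 223.30 mm
late-season: 0.30 × 4.98 × 40 = 59.76 mm
Seasonal total = 320.81 mm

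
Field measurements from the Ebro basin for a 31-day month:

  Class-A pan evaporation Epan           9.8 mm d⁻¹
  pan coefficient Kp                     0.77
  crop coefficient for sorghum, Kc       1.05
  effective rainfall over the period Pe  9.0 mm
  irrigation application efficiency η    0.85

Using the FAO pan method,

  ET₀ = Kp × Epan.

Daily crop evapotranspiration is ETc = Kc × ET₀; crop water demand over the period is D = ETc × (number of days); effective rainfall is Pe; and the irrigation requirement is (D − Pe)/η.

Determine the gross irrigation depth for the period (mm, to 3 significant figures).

ET₀ = 0.77 × 9.8 = 7.5460 mm/d
ETc = Kc × ET₀ = 1.05 × 7.5460 = 7.9233 mm/d
Crop demand D = ETc × 31 d = 7.9233 × 31 = 245.622 mm
D − Pe = 245.622 − 9.0 = 236.622 mm
Gross irrigation = 236.622 / 0.85 = 278.379 mm

278 mm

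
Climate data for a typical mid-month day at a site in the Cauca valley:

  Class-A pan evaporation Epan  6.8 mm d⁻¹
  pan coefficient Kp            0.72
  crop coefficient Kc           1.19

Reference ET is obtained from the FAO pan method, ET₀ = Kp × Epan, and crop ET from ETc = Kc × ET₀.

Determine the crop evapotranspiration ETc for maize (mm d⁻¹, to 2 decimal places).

5.83 mm d⁻¹

ET₀ = 0.72 × 6.8 = 4.8960 mm/d
ETc = Kc × ET₀ = 1.19 × 4.8960 = 5.8262 mm/d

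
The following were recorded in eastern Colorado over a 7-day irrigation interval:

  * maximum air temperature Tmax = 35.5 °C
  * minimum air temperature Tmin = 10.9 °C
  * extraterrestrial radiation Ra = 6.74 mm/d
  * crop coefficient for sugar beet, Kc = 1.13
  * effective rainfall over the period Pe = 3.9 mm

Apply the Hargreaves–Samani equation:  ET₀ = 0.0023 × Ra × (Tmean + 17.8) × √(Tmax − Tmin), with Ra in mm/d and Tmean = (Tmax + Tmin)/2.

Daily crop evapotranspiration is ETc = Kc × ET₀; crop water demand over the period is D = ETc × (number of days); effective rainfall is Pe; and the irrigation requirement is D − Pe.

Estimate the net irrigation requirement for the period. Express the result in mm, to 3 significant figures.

Tmean = (35.5 + 10.9)/2 = 23.20 °C
ET₀ = 0.0023 × 6.74 × (23.20 + 17.8) × √24.6 = 0.0023 × 6.74 × 41.00 × 4.9598 = 3.1524 mm/d
ETc = Kc × ET₀ = 1.13 × 3.1524 = 3.5622 mm/d
Crop demand D = ETc × 7 d = 3.5622 × 7 = 24.935 mm
D − Pe = 24.935 − 3.9 = 21.035 mm

21.0 mm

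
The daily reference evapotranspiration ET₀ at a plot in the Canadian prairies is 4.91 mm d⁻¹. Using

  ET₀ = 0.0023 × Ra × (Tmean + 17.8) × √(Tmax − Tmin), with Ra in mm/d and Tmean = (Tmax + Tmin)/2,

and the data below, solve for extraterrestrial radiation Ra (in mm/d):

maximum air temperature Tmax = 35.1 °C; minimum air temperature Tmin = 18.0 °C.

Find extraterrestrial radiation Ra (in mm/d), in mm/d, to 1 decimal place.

Tmean = 26.55 °C; √ΔT = 4.1352
Ra = ET₀ / [0.0023 × (Tmean+17.8) × √ΔT] = 4.91 / (0.0023 × 44.35 × 4.1352) = 11.640 mm/d

11.6 mm/d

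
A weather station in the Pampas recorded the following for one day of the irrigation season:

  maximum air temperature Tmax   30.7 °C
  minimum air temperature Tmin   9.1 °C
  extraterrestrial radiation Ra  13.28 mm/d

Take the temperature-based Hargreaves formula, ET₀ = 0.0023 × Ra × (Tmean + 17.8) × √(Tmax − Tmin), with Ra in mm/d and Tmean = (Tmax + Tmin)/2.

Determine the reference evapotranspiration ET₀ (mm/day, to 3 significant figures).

Tmean = (30.7 + 9.1)/2 = 19.90 °C
ET₀ = 0.0023 × 13.28 × (19.90 + 17.8) × √21.6 = 0.0023 × 13.28 × 37.70 × 4.6476 = 5.3518 mm/d

5.35 mm/day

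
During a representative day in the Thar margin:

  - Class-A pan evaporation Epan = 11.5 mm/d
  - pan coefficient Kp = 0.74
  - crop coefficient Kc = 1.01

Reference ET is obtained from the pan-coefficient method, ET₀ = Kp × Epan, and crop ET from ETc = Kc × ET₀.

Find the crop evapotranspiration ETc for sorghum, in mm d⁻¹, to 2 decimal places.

8.60 mm d⁻¹

ET₀ = 0.74 × 11.5 = 8.5100 mm/d
ETc = Kc × ET₀ = 1.01 × 8.5100 = 8.5951 mm/d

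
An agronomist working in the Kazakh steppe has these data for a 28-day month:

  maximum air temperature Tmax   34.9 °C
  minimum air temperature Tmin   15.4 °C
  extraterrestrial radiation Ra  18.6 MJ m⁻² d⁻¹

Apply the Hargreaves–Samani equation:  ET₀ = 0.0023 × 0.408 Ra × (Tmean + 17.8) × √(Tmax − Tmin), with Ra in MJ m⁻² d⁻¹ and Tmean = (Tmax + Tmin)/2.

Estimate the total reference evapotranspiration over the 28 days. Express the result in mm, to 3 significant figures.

Tmean = (34.9 + 15.4)/2 = 25.15 °C
0.408 Ra = 0.408 × 18.6 = 7.5888 mm/d equivalent
ET₀ = 0.0023 × 7.5888 × (25.15 + 17.8) × √19.5 = 0.0023 × 7.5888 × 42.95 × 4.4159 = 3.3104 mm/d
Over 28 days: 3.3104 × 28 = 92.691 mm

92.7 mm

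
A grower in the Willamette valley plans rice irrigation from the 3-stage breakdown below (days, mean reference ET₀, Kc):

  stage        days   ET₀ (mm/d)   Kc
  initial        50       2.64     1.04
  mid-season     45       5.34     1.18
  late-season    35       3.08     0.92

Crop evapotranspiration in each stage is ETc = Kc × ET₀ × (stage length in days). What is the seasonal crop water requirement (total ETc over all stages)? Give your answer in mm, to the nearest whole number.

initial: 1.04 × 2.64 × 50 = 137.28 mm
mid-season: 1.18 × 5.34 × 45 = 283.55 mm
late-season: 0.92 × 3.08 × 35 = 99.18 mm
Seasonal total = 520.01 mm

520 mm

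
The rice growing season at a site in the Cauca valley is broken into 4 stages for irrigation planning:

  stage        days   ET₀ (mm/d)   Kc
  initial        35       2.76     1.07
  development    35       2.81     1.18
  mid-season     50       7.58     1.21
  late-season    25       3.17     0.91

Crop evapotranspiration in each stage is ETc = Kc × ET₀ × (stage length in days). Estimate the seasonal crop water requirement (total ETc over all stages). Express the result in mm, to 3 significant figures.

initial: 1.07 × 2.76 × 35 = 103.36 mm
development: 1.18 × 2.81 × 35 = 116.05 mm
mid-season: 1.21 × 7.58 × 50 = 458.59 mm
late-season: 0.91 × 3.17 × 25 = 72.12 mm
Seasonal total = 750.12 mm

750 mm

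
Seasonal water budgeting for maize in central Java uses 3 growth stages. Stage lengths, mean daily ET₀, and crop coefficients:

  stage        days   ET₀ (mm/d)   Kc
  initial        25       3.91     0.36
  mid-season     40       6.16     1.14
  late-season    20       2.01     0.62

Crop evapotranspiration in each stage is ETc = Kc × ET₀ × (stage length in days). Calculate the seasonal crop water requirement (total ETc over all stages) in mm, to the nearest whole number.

341 mm

initial: 0.36 × 3.91 × 25 = 35.19 mm
mid-season: 1.14 × 6.16 × 40 = 280.90 mm
late-season: 0.62 × 2.01 × 20 = 24.92 mm
Seasonal total = 341.01 mm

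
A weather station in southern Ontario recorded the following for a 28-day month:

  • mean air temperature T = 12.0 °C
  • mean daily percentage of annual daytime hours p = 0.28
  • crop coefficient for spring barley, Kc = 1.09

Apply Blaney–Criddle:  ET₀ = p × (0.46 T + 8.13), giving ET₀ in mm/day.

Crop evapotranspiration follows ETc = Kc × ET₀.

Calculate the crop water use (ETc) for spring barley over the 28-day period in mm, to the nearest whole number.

ET₀ = 0.28 × (0.46 × 12.0 + 8.13) = 0.28 × 13.650 = 3.8220 mm/d
ETc = Kc × ET₀ = 1.09 × 3.8220 = 4.1660 mm/d
Over 28 days: 4.1660 × 28 = 116.648 mm

117 mm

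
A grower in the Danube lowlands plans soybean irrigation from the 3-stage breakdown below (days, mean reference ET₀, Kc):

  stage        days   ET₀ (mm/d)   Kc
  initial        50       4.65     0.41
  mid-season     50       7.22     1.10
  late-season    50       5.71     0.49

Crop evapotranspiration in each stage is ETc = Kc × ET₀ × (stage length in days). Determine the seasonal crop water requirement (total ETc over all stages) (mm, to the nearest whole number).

initial: 0.41 × 4.65 × 50 = 95.33 mm
mid-season: 1.10 × 7.22 × 50 = 397.10 mm
late-season: 0.49 × 5.71 × 50 = 139.90 mm
Seasonal total = 632.33 mm

632 mm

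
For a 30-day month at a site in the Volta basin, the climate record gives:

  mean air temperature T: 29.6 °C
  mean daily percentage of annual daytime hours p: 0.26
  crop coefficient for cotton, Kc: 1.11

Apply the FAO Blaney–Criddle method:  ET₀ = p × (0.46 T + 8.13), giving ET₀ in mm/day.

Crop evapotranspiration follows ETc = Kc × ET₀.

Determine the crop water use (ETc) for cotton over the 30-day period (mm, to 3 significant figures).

188 mm

ET₀ = 0.26 × (0.46 × 29.6 + 8.13) = 0.26 × 21.746 = 5.6540 mm/d
ETc = Kc × ET₀ = 1.11 × 5.6540 = 6.2759 mm/d
Over 30 days: 6.2759 × 30 = 188.277 mm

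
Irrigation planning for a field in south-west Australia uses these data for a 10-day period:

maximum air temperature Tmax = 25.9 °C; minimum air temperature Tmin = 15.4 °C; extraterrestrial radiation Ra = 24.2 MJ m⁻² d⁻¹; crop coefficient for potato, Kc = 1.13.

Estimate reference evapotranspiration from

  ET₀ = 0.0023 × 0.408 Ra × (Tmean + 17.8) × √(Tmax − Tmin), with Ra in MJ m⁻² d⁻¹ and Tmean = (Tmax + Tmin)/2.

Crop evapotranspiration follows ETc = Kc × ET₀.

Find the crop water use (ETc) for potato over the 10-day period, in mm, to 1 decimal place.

Tmean = (25.9 + 15.4)/2 = 20.65 °C
0.408 Ra = 0.408 × 24.2 = 9.8736 mm/d equivalent
ET₀ = 0.0023 × 9.8736 × (20.65 + 17.8) × √10.5 = 0.0023 × 9.8736 × 38.45 × 3.2404 = 2.8294 mm/d
ETc = Kc × ET₀ = 1.13 × 2.8294 = 3.1972 mm/d
Over 10 days: 3.1972 × 10 = 31.972 mm

32.0 mm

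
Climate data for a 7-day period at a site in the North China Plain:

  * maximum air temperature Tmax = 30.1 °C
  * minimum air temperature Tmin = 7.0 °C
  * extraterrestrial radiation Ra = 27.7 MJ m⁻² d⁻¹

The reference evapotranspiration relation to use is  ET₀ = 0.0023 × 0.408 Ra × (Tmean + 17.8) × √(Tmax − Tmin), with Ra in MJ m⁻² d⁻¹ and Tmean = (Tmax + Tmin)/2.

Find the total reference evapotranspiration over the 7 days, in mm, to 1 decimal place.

Tmean = (30.1 + 7.0)/2 = 18.55 °C
0.408 Ra = 0.408 × 27.7 = 11.3016 mm/d equivalent
ET₀ = 0.0023 × 11.3016 × (18.55 + 17.8) × √23.1 = 0.0023 × 11.3016 × 36.35 × 4.8062 = 4.5412 mm/d
Over 7 days: 4.5412 × 7 = 31.788 mm

31.8 mm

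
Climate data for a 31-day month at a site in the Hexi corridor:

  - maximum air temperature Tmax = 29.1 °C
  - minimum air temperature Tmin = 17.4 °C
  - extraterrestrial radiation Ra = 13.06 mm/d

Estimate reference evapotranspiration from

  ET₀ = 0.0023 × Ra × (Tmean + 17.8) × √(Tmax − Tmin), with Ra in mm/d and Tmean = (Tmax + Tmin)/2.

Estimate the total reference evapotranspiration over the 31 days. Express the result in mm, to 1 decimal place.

Tmean = (29.1 + 17.4)/2 = 23.25 °C
ET₀ = 0.0023 × 13.06 × (23.25 + 17.8) × √11.7 = 0.0023 × 13.06 × 41.05 × 3.4205 = 4.2177 mm/d
Over 31 days: 4.2177 × 31 = 130.749 mm

130.7 mm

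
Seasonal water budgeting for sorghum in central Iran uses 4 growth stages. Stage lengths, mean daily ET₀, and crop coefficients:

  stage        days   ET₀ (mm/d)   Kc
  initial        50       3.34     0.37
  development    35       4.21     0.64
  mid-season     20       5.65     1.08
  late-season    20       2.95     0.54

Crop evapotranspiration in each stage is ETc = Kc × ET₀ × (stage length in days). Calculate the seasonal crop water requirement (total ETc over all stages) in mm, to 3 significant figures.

310 mm

initial: 0.37 × 3.34 × 50 = 61.79 mm
development: 0.64 × 4.21 × 35 = 94.30 mm
mid-season: 1.08 × 5.65 × 20 = 122.04 mm
late-season: 0.54 × 2.95 × 20 = 31.86 mm
Seasonal total = 309.99 mm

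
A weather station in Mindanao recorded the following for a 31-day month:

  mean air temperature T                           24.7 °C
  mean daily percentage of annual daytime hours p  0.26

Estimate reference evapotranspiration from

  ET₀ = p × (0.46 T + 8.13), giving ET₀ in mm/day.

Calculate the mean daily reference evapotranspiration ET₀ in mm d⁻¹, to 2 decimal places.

ET₀ = 0.26 × (0.46 × 24.7 + 8.13) = 0.26 × 19.492 = 5.0679 mm/d

5.07 mm d⁻¹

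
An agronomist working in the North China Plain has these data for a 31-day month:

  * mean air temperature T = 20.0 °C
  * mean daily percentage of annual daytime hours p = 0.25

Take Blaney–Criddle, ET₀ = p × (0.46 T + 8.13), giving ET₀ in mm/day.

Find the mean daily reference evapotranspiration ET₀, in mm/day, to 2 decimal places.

ET₀ = 0.25 × (0.46 × 20.0 + 8.13) = 0.25 × 17.330 = 4.3325 mm/d

4.33 mm/day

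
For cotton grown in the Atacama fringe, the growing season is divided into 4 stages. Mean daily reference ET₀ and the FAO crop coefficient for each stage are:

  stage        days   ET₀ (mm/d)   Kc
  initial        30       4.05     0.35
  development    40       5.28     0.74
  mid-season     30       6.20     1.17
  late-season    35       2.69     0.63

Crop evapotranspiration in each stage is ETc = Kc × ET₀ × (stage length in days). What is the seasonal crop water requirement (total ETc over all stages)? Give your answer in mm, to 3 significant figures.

initial: 0.35 × 4.05 × 30 = 42.53 mm
development: 0.74 × 5.28 × 40 = 156.29 mm
mid-season: 1.17 × 6.20 × 30 = 217.62 mm
late-season: 0.63 × 2.69 × 35 = 59.31 mm
Seasonal total = 475.75 mm

476 mm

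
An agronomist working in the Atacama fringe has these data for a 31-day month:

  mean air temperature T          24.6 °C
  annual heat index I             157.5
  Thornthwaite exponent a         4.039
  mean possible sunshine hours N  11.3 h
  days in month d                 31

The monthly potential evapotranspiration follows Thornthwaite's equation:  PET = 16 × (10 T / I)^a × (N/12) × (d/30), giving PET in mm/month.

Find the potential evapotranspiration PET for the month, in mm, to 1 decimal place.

94.3 mm

10T/I = 10 × 24.6 / 157.5 = 1.5619
(10T/I)^a = 1.5619^4.039 = 6.0557
Uncorrected PET = 16 × 6.0557 = 96.891 mm
Correction = (N/12)(d/30) = (11.3/12)(31/30) = 0.9731
PET = 96.891 × 0.9731 = 94.285 mm/month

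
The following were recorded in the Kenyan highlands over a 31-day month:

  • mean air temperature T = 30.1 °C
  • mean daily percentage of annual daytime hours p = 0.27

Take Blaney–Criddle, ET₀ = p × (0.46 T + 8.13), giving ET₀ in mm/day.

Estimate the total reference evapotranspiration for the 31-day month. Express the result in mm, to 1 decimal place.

183.9 mm

ET₀ = 0.27 × (0.46 × 30.1 + 8.13) = 0.27 × 21.976 = 5.9335 mm/d
Monthly total = 5.9335 × 31 = 183.939 mm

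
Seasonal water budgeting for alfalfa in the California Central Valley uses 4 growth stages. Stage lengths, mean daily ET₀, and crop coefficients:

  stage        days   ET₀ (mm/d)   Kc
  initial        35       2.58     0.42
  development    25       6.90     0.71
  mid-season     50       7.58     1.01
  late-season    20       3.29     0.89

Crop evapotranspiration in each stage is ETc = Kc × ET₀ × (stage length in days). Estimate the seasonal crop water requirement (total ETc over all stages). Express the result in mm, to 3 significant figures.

602 mm

initial: 0.42 × 2.58 × 35 = 37.93 mm
development: 0.71 × 6.90 × 25 = 122.48 mm
mid-season: 1.01 × 7.58 × 50 = 382.79 mm
late-season: 0.89 × 3.29 × 20 = 58.56 mm
Seasonal total = 601.76 mm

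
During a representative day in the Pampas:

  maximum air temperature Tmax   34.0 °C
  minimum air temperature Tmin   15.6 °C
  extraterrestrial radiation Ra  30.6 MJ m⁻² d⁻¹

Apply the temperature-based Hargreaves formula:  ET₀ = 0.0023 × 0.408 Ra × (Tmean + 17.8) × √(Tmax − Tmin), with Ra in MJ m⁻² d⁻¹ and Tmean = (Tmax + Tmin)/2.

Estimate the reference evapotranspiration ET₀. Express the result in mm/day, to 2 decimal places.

Tmean = (34.0 + 15.6)/2 = 24.80 °C
0.408 Ra = 0.408 × 30.6 = 12.4848 mm/d equivalent
ET₀ = 0.0023 × 12.4848 × (24.80 + 17.8) × √18.4 = 0.0023 × 12.4848 × 42.60 × 4.2895 = 5.2472 mm/d

5.25 mm/day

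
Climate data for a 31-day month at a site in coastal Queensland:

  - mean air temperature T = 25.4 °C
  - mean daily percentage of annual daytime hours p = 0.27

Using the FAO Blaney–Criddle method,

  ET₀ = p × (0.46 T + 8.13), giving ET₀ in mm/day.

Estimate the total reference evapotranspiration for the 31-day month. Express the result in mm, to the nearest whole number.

ET₀ = 0.27 × (0.46 × 25.4 + 8.13) = 0.27 × 19.814 = 5.3498 mm/d
Monthly total = 5.3498 × 31 = 165.844 mm

166 mm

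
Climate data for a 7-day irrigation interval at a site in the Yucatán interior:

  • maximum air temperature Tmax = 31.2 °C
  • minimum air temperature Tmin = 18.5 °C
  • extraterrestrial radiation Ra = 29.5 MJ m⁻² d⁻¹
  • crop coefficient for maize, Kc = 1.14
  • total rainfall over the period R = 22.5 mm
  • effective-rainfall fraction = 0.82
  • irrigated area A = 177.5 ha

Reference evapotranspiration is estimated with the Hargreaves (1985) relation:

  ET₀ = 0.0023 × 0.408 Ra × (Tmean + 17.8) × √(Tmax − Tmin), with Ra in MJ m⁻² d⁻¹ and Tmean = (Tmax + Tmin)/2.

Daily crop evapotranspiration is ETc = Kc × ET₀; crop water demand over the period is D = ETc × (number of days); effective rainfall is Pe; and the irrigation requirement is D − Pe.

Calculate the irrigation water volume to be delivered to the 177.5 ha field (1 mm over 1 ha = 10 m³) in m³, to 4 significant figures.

26850 m³

Tmean = (31.2 + 18.5)/2 = 24.85 °C
0.408 Ra = 0.408 × 29.5 = 12.0360 mm/d equivalent
ET₀ = 0.0023 × 12.0360 × (24.85 + 17.8) × √12.7 = 0.0023 × 12.0360 × 42.65 × 3.5637 = 4.2076 mm/d
ETc = Kc × ET₀ = 1.14 × 4.2076 = 4.7967 mm/d
Crop demand D = ETc × 7 d = 4.7967 × 7 = 33.577 mm
Pe = 0.82 × 22.5 = 18.450 mm
D − Pe = 33.577 − 18.450 = 15.127 mm
Volume = 15.127 mm × 177.5 ha × 10 = 26850.4 m³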